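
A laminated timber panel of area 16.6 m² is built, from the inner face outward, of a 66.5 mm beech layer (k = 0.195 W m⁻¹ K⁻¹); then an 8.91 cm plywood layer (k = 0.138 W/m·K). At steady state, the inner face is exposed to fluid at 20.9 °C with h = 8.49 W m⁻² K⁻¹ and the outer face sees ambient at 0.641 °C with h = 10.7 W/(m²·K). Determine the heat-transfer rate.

Q = 281 W

Treat each layer as a resistance in series:
  R_conv,in = 1/(hA) = 1/(8.49·16.6) = 0.007096 K/W
  R_beech = L/(kA) = 0.0665/(0.195·16.6) = 0.02054 K/W
  R_plywood = L/(kA) = 0.0891/(0.138·16.6) = 0.03889 K/W
  R_conv,out = 1/(hA) = 1/(10.7·16.6) = 0.005630 K/W
ΣR = 0.007096 + 0.02054 + 0.03889 + 0.005630 = 0.07216 K/W
Q = ΔT/ΣR = (20.9 °C − 0.641 °C)/0.07216 = 281 W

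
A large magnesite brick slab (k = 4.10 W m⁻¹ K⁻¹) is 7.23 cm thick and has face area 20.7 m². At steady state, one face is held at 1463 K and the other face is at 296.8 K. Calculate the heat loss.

Q = kA·ΔT/L = 4.10 × 20.7 × |1463 K − 296.8 K| / 0.0723 = 1.37×10^6 W

Q = 1.37×10^6 W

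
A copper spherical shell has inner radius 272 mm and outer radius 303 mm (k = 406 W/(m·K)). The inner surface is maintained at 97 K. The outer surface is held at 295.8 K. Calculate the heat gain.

Q = 2.70×10^6 W

Q = 4πk·ΔT/(1/r₁ − 1/r₂) = 4π × 406 × 198.8 / (1/0.272 − 1/0.303) = 2.70×10^6 W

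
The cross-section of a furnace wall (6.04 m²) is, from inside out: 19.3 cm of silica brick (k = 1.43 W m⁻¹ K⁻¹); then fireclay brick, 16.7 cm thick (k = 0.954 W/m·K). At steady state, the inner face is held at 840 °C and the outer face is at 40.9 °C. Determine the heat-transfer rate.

Treat each layer as a resistance in series:
  R_silica brick = L/(kA) = 0.193/(1.43·6.04) = 0.02235 K/W
  R_fireclay brick = L/(kA) = 0.167/(0.954·6.04) = 0.02898 K/W
ΣR = 0.02235 + 0.02898 = 0.05133 K/W
Q = ΔT/ΣR = (840 °C − 40.9 °C)/0.05133 = 15600 W

Q = 15.6 kW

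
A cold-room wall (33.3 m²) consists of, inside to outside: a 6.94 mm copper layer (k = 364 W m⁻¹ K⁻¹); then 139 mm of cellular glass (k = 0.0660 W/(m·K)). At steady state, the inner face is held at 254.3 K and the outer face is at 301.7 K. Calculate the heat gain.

Q = 749 W

Series thermal resistances, inner to outer:
  R_copper = L/(kA) = 0.00694/(364·33.3) = 5.726×10^-7 K/W
  R_cellular glass = L/(kA) = 0.139/(0.0660·33.3) = 0.06325 K/W
ΣR = 5.726×10^-7 + 0.06325 = 0.06325 K/W
Q = ΔT/ΣR = (254.3 K − 301.7 K)/0.06325 = -749 W
(Negative Q ⇒ heat flows inward; heat gain = 749 W.)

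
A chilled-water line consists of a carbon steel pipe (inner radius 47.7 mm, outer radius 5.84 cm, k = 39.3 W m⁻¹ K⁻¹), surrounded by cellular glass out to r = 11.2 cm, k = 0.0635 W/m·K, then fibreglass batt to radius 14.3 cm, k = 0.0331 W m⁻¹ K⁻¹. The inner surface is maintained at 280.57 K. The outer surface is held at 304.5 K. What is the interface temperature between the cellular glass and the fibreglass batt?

T = 294.5 K

Treat each layer as a resistance in series:
  R'_carbon steel = ln(0.0584/0.0477)/(2πk) = 0.2024/(2π·39.3) = 8.196×10^-4 m·K/W
  R'_cellular glass = ln(0.112/0.0584)/(2πk) = 0.6512/(2π·0.0635) = 1.632 m·K/W
  R'_fibreglass batt = ln(0.143/0.112)/(2πk) = 0.2443/(2π·0.0331) = 1.175 m·K/W
ΣR = 8.196×10^-4 + 1.632 + 1.175 = 2.808 m·K/W
Q' = ΔT/ΣR = (280.57 K − 304.5 K)/2.808 = -8.522 W/m
From the inner boundary to the cellular glass/fibreglass batt interface, ΣR_partial = 1.633 m·K/W.
T_interface = T_in − Q'·ΣR_partial = 280.57 K − (-8.522)(1.633) = 294.5 K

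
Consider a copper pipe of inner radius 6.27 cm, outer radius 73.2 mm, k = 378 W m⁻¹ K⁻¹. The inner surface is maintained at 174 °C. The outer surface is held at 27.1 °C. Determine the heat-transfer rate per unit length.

Q' = 2πk·ΔT/ln(r₂/r₁) = 2π × 378 × 146.9 / ln(0.0732/0.0627) = 2.25×10^6 W/m

Q' = 2250 kW/m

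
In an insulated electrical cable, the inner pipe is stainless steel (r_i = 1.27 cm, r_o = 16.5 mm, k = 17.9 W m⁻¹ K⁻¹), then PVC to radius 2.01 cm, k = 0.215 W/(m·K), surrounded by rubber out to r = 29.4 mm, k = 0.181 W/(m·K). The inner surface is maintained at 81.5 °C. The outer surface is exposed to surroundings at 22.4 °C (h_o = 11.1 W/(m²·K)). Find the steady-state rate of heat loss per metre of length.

Q' = 60.9 W/m

Resistance network (inner→outer):
  R'_stainless steel = ln(0.0165/0.0127)/(2πk) = 0.2618/(2π·17.9) = 0.002327 m·K/W
  R'_PVC = ln(0.0201/0.0165)/(2πk) = 0.1974/(2π·0.215) = 0.1461 m·K/W
  R'_rubber = ln(0.0294/0.0201)/(2πk) = 0.3803/(2π·0.181) = 0.3344 m·K/W
  R'_conv,out = 1/(2πr h) = 1/(2π·0.0294·11.1) = 0.4877 m·K/W
ΣR = 0.002327 + 0.1461 + 0.3344 + 0.4877 = 0.9705 m·K/W
Q' = ΔT/ΣR = (81.5 °C − 22.4 °C)/0.9705 = 60.9 W/m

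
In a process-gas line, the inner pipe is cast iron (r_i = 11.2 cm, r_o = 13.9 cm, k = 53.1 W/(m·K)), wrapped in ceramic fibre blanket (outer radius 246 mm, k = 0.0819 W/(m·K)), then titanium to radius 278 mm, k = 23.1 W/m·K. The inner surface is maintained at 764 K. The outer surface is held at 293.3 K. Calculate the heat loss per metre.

Q' = 424 W/m

Series thermal resistances, inner to outer:
  R'_cast iron = ln(0.139/0.112)/(2πk) = 0.2160/(2π·53.1) = 6.473×10^-4 m·K/W
  R'_ceramic fibre blanket = ln(0.246/0.139)/(2πk) = 0.5709/(2π·0.0819) = 1.109 m·K/W
  R'_titanium = ln(0.278/0.246)/(2πk) = 0.1223/(2π·23.1) = 8.426×10^-4 m·K/W
ΣR = 6.473×10^-4 + 1.109 + 8.426×10^-4 = 1.110 m·K/W
Q' = ΔT/ΣR = (764 K − 293.3 K)/1.110 = 424 W/m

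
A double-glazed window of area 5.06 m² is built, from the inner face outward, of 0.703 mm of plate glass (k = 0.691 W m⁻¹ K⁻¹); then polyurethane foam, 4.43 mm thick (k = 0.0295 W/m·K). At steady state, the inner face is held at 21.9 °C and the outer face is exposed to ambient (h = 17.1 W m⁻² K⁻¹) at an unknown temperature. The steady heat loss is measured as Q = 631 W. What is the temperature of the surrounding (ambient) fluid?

Sum the resistances:
  R_plate glass = L/(kA) = 7.03×10^-4/(0.691·5.06) = 2.011×10^-4 K/W
  R_polyurethane foam = L/(kA) = 0.00443/(0.0295·5.06) = 0.02968 K/W
  R_conv,out = 1/(hA) = 1/(17.1·5.06) = 0.01156 K/W
ΣR = 0.04144 K/W
ΔT = Q·ΣR = 631 × 0.04144 = 26.15 K
Heat flows outward, so T_out = T_in − ΔT = 21.9 − 26.15 = -4.25 °C

T_out = -4.25 °C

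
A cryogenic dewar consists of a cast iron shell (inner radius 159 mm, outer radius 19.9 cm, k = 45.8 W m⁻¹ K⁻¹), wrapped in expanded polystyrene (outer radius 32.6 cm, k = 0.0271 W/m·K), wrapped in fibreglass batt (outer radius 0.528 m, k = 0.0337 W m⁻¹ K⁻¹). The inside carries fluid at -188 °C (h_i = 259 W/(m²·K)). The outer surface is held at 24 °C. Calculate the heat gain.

Treat each layer as a resistance in series:
  R_conv,in = 1/(4πr²h) = 1/(4π·0.159²·259) = 0.01215 K/W
  R_cast iron = (1/0.159 − 1/0.199)/(4πk) = 1.264/(4π·45.8) = 0.002197 K/W
  R_expanded polystyrene = (1/0.199 − 1/0.326)/(4πk) = 1.958/(4π·0.0271) = 5.748 K/W
  R_fibreglass batt = (1/0.326 − 1/0.528)/(4πk) = 1.174/(4π·0.0337) = 2.771 K/W
ΣR = 0.01215 + 0.002197 + 5.748 + 2.771 = 8.533 K/W
Q = ΔT/ΣR = (-188 °C − 24 °C)/8.533 = -24.8 W
(Negative Q ⇒ heat flows inward; heat gain = 24.8 W.)

Q = 24.8 W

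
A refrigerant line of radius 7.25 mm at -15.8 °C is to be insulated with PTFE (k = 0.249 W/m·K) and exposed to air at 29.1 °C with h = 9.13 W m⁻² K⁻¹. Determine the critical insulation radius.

For a cylinder, r_cr = k_ins/h = 0.249/9.13 = 0.0273 m = 2.73 cm

r_cr = 2.73 cm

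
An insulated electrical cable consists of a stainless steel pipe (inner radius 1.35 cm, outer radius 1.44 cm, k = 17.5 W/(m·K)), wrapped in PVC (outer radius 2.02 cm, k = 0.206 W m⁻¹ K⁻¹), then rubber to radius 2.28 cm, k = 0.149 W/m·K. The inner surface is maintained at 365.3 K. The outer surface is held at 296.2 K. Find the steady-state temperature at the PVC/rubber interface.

T = 319.0 K

Series thermal resistances, inner to outer:
  R'_stainless steel = ln(0.0144/0.0135)/(2πk) = 0.06454/(2π·17.5) = 5.869×10^-4 m·K/W
  R'_PVC = ln(0.0202/0.0144)/(2πk) = 0.3385/(2π·0.206) = 0.2615 m·K/W
  R'_rubber = ln(0.0228/0.0202)/(2πk) = 0.1211/(2π·0.149) = 0.1293 m·K/W
ΣR = 5.869×10^-4 + 0.2615 + 0.1293 = 0.3914 m·K/W
Q' = ΔT/ΣR = (365.3 K − 296.2 K)/0.3914 = 176.5 W/m
From the inner boundary to the PVC/rubber interface, ΣR_partial = 0.2621 m·K/W.
T_interface = T_in − Q'·ΣR_partial = 365.3 K − (176.5)(0.2621) = 319.0 K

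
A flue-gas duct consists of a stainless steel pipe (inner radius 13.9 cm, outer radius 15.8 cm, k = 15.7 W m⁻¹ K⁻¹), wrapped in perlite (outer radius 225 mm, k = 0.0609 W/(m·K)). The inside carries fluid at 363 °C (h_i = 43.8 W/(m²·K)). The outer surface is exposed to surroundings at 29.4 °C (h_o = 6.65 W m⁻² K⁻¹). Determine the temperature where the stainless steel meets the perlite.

Resistance network (inner→outer):
  R'_conv,in = 1/(2πr h) = 1/(2π·0.139·43.8) = 0.02614 m·K/W
  R'_stainless steel = ln(0.158/0.139)/(2πk) = 0.1281/(2π·15.7) = 0.001299 m·K/W
  R'_perlite = ln(0.225/0.158)/(2πk) = 0.3535/(2π·0.0609) = 0.9238 m·K/W
  R'_conv,out = 1/(2πr h) = 1/(2π·0.225·6.65) = 0.1064 m·K/W
ΣR = 0.02614 + 0.001299 + 0.9238 + 0.1064 = 1.058 m·K/W
Q' = ΔT/ΣR = (363 °C − 29.4 °C)/1.058 = 315.3 W/m
From the inner boundary to the stainless steel/perlite interface, ΣR_partial = 0.02744 m·K/W.
T_interface = T_in − Q'·ΣR_partial = 363 °C − (315.3)(0.02744) = 354 °C

T = 354 °C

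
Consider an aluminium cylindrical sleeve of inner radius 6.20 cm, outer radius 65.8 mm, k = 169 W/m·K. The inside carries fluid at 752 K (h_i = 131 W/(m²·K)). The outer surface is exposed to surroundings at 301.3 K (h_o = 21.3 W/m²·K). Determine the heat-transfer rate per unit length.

Q' = 3380 W/m

Resistance network (inner→outer):
  R'_conv,in = 1/(2πr h) = 1/(2π·0.0620·131) = 0.01960 m·K/W
  R'_aluminium = ln(0.0658/0.0620)/(2πk) = 0.05949/(2π·169) = 5.602×10^-5 m·K/W
  R'_conv,out = 1/(2πr h) = 1/(2π·0.0658·21.3) = 0.1136 m·K/W
ΣR = 0.01960 + 5.602×10^-5 + 0.1136 = 0.1333 m·K/W
Q' = ΔT/ΣR = (752 K − 301.3 K)/0.1333 = 3380 W/m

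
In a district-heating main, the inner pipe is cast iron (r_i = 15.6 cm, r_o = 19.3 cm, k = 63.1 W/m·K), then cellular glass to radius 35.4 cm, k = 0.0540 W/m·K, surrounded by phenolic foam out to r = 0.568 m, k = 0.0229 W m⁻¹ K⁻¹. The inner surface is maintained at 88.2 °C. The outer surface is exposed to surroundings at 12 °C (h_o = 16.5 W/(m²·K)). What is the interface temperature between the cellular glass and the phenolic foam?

T = 61.4 °C

Treat each layer as a resistance in series:
  R'_cast iron = ln(0.193/0.156)/(2πk) = 0.2128/(2π·63.1) = 5.368×10^-4 m·K/W
  R'_cellular glass = ln(0.354/0.193)/(2πk) = 0.6066/(2π·0.0540) = 1.788 m·K/W
  R'_phenolic foam = ln(0.568/0.354)/(2πk) = 0.4728/(2π·0.0229) = 3.286 m·K/W
  R'_conv,out = 1/(2πr h) = 1/(2π·0.568·16.5) = 0.01698 m·K/W
ΣR = 5.368×10^-4 + 1.788 + 3.286 + 0.01698 = 5.092 m·K/W
Q' = ΔT/ΣR = (88.2 °C − 12 °C)/5.092 = 14.96 W/m
From the inner boundary to the cellular glass/phenolic foam interface, ΣR_partial = 1.789 m·K/W.
T_interface = T_in − Q'·ΣR_partial = 88.2 °C − (14.96)(1.789) = 61.4 °C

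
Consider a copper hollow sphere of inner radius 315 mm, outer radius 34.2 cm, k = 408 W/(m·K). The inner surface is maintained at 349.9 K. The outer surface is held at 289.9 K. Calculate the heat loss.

Q = 4πk·ΔT/(1/r₁ − 1/r₂) = 4π × 408 × 60 / (1/0.315 − 1/0.342) = 1.23×10^6 W

Q = 1230 kW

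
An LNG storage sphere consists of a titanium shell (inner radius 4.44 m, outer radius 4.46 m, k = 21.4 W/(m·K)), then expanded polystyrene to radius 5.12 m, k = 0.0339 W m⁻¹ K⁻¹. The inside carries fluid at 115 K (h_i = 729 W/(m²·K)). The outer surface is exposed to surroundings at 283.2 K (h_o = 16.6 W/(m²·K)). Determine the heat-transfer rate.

Q = 2470 W

Treat each layer as a resistance in series:
  R_conv,in = 1/(4πr²h) = 1/(4π·4.44²·729) = 5.537×10^-6 K/W
  R_titanium = (1/4.44 − 1/4.46)/(4πk) = 0.001010/(4π·21.4) = 3.756×10^-6 K/W
  R_expanded polystyrene = (1/4.46 − 1/5.12)/(4πk) = 0.02890/(4π·0.0339) = 0.06785 K/W
  R_conv,out = 1/(4πr²h) = 1/(4π·5.12²·16.6) = 1.829×10^-4 K/W
ΣR = 5.537×10^-6 + 3.756×10^-6 + 0.06785 + 1.829×10^-4 = 0.06804 K/W
Q = ΔT/ΣR = (115 K − 283.2 K)/0.06804 = -2470 W
(Negative Q ⇒ heat flows inward; heat gain = 2470 W.)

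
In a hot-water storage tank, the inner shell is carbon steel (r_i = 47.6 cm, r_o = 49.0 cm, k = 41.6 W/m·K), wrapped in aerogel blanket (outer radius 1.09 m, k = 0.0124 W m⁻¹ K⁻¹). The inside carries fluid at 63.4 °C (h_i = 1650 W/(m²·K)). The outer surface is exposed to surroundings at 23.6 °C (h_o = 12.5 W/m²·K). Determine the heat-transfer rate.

Treat each layer as a resistance in series:
  R_conv,in = 1/(4πr²h) = 1/(4π·0.476²·1650) = 2.129×10^-4 K/W
  R_carbon steel = (1/0.476 − 1/0.490)/(4πk) = 0.06002/(4π·41.6) = 1.148×10^-4 K/W
  R_aerogel blanket = (1/0.490 − 1/1.09)/(4πk) = 1.123/(4π·0.0124) = 7.209 K/W
  R_conv,out = 1/(4πr²h) = 1/(4π·1.09²·12.5) = 0.005358 K/W
ΣR = 2.129×10^-4 + 1.148×10^-4 + 7.209 + 0.005358 = 7.215 K/W
Q = ΔT/ΣR = (63.4 °C − 23.6 °C)/7.215 = 5.52 W

Q = 5.52 W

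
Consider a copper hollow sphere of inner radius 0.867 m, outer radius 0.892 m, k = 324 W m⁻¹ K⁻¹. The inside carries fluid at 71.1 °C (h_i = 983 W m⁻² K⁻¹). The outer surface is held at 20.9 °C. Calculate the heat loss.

Q = 4.34×10^5 W

Series thermal resistances, inner to outer:
  R_conv,in = 1/(4πr²h) = 1/(4π·0.867²·983) = 1.077×10^-4 K/W
  R_copper = (1/0.867 − 1/0.892)/(4πk) = 0.03233/(4π·324) = 7.940×10^-6 K/W
ΣR = 1.077×10^-4 + 7.940×10^-6 = 1.156×10^-4 K/W
Q = ΔT/ΣR = (71.1 °C − 20.9 °C)/1.156×10^-4 = 4.34×10^5 W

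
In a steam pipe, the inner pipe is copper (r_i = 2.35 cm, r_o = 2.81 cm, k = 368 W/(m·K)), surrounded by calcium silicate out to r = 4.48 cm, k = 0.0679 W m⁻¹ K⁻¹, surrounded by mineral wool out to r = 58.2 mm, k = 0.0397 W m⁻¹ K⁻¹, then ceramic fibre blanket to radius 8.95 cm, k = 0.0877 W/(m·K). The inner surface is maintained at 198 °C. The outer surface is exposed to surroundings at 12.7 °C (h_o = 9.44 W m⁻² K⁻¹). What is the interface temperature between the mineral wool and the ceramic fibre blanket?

Resistance network (inner→outer):
  R'_copper = ln(0.0281/0.0235)/(2πk) = 0.1788/(2π·368) = 7.732×10^-5 m·K/W
  R'_calcium silicate = ln(0.0448/0.0281)/(2πk) = 0.4664/(2π·0.0679) = 1.093 m·K/W
  R'_mineral wool = ln(0.0582/0.0448)/(2πk) = 0.2617/(2π·0.0397) = 1.049 m·K/W
  R'_ceramic fibre blanket = ln(0.0895/0.0582)/(2πk) = 0.4304/(2π·0.0877) = 0.7810 m·K/W
  R'_conv,out = 1/(2πr h) = 1/(2π·0.0895·9.44) = 0.1884 m·K/W
ΣR = 7.732×10^-5 + 1.093 + 1.049 + 0.7810 + 0.1884 = 3.111 m·K/W
Q' = ΔT/ΣR = (198 °C − 12.7 °C)/3.111 = 59.56 W/m
From the inner boundary to the mineral wool/ceramic fibre blanket interface, ΣR_partial = 2.142 m·K/W.
T_interface = T_in − Q'·ΣR_partial = 198 °C − (59.56)(2.142) = 70.4 °C

T = 70.4 °C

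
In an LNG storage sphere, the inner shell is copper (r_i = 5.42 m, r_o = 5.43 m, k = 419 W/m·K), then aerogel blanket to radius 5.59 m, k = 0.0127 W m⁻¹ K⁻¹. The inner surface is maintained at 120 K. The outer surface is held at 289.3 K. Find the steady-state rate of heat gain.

Resistance network (inner→outer):
  R_copper = (1/5.42 − 1/5.43)/(4πk) = 3.398×10^-4/(4π·419) = 6.453×10^-8 K/W
  R_aerogel blanket = (1/5.43 − 1/5.59)/(4πk) = 0.005271/(4π·0.0127) = 0.03303 K/W
ΣR = 6.453×10^-8 + 0.03303 = 0.03303 K/W
Q = ΔT/ΣR = (120 K − 289.3 K)/0.03303 = -5130 W
(Negative Q ⇒ heat flows inward; heat gain = 5130 W.)

Q = 5130 W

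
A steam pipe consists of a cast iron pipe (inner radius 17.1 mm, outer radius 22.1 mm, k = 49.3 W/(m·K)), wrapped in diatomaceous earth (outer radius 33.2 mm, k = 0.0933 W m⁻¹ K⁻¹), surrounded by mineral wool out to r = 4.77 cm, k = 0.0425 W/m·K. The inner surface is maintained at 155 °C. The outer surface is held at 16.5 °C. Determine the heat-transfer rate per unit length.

Resistance network (inner→outer):
  R'_cast iron = ln(0.0221/0.0171)/(2πk) = 0.2565/(2π·49.3) = 8.281×10^-4 m·K/W
  R'_diatomaceous earth = ln(0.0332/0.0221)/(2πk) = 0.4070/(2π·0.0933) = 0.6942 m·K/W
  R'_mineral wool = ln(0.0477/0.0332)/(2πk) = 0.3624/(2π·0.0425) = 1.357 m·K/W
ΣR = 8.281×10^-4 + 0.6942 + 1.357 = 2.052 m·K/W
Q' = ΔT/ΣR = (155 °C − 16.5 °C)/2.052 = 67.5 W/m

Q' = 67.5 W/m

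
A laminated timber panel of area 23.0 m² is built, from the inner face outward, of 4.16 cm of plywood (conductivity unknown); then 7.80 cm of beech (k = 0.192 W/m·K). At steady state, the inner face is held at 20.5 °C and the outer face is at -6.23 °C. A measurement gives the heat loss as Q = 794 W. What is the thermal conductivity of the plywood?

k = 0.113 W/m·K

ΣR = ΔT/Q = |20.5 − -6.23|/794 = 0.03366 K/W
Known resistances:
  R_beech = L/(kA) = 0.0780/(0.192·23.0) = 0.01766 K/W
R_plywood = ΣR − ΣR_known = 0.03366 − 0.01766 = 0.01600 K/W
L/(kA) = 0.01600 ⇒ k = 0.0416/(0.01600·23.0) = 0.113 W/m·K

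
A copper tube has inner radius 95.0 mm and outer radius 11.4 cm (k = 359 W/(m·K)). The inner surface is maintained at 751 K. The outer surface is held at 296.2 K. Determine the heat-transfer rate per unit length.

Q' = 5.63×10^6 W/m

Q' = 2πk·ΔT/ln(r₂/r₁) = 2π × 359 × 454.8 / ln(0.114/0.0950) = 5.63×10^6 W/m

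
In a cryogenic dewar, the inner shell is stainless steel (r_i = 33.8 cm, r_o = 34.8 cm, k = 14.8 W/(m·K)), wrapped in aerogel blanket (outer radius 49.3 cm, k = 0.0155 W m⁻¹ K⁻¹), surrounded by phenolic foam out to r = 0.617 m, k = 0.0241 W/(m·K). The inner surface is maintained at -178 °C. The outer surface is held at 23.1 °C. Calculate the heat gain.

Q = 35.4 W

Series thermal resistances, inner to outer:
  R_stainless steel = (1/0.338 − 1/0.348)/(4πk) = 0.08502/(4π·14.8) = 4.571×10^-4 K/W
  R_aerogel blanket = (1/0.348 − 1/0.493)/(4πk) = 0.8452/(4π·0.0155) = 4.339 K/W
  R_phenolic foam = (1/0.493 − 1/0.617)/(4πk) = 0.4077/(4π·0.0241) = 1.346 K/W
ΣR = 4.571×10^-4 + 4.339 + 1.346 = 5.685 K/W
Q = ΔT/ΣR = (-178 °C − 23.1 °C)/5.685 = -35.4 W
(Negative Q ⇒ heat flows inward; heat gain = 35.4 W.)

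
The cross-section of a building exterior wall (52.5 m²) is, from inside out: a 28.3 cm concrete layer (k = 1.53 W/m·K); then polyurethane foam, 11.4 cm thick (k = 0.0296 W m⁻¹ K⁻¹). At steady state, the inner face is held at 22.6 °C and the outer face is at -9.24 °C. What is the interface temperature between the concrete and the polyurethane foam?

Series thermal resistances, inner to outer:
  R_concrete = L/(kA) = 0.283/(1.53·52.5) = 0.003523 K/W
  R_polyurethane foam = L/(kA) = 0.114/(0.0296·52.5) = 0.07336 K/W
ΣR = 0.003523 + 0.07336 = 0.07688 K/W
Q = ΔT/ΣR = (22.6 °C − -9.24 °C)/0.07688 = 414.2 W
From the inner boundary to the concrete/polyurethane foam interface, ΣR_partial = 0.003523 K/W.
T_interface = T_in − Q·ΣR_partial = 22.6 °C − (414.2)(0.003523) = 21.1 °C

T = 21.1 °C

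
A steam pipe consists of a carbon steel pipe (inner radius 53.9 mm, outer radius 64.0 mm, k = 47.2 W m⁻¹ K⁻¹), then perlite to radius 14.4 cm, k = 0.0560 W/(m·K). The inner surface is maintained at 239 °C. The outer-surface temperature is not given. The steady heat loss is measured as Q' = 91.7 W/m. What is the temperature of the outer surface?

Sum the resistances:
  R'_carbon steel = ln(0.0640/0.0539)/(2πk) = 0.1718/(2π·47.2) = 5.791×10^-4 m·K/W
  R'_perlite = ln(0.144/0.0640)/(2πk) = 0.8109/(2π·0.0560) = 2.305 m·K/W
ΣR = 2.305 m·K/W
ΔT = Q'·ΣR = 91.7 × 2.305 = 211.4 K
Heat flows outward, so T_out = T_in − ΔT = 239 − 211.4 = 27.6 °C

T_out = 27.6 °C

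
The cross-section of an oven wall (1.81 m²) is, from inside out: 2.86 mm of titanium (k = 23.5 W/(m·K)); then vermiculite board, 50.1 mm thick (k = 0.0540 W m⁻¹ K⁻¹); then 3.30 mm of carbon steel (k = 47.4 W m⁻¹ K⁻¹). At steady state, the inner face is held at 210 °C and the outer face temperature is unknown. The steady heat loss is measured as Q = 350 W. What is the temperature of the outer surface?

T_out = 30.6 °C

Sum the resistances:
  R_titanium = L/(kA) = 0.00286/(23.5·1.81) = 6.724×10^-5 K/W
  R_vermiculite board = L/(kA) = 0.0501/(0.0540·1.81) = 0.5126 K/W
  R_carbon steel = L/(kA) = 0.00330/(47.4·1.81) = 3.846×10^-5 K/W
ΣR = 0.5127 K/W
ΔT = Q·ΣR = 350 × 0.5127 = 179.4 K
Heat flows outward, so T_out = T_in − ΔT = 210 − 179.4 = 30.6 °C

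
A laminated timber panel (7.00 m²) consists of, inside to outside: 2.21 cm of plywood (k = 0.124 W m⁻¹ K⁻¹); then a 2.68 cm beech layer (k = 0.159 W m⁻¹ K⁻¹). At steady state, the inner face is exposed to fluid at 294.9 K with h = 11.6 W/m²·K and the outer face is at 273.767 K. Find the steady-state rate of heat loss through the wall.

Series thermal resistances, inner to outer:
  R_conv,in = 1/(hA) = 1/(11.6·7.00) = 0.01232 K/W
  R_plywood = L/(kA) = 0.0221/(0.124·7.00) = 0.02546 K/W
  R_beech = L/(kA) = 0.0268/(0.159·7.00) = 0.02408 K/W
ΣR = 0.01232 + 0.02546 + 0.02408 = 0.06186 K/W
Q = ΔT/ΣR = (294.9 K − 273.767 K)/0.06186 = 342 W

Q = 342 W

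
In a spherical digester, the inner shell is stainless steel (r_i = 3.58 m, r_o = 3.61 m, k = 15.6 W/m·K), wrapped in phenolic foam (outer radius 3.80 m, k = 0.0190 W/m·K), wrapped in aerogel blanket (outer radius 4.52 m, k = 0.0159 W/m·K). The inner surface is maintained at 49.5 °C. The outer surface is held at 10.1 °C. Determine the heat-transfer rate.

Resistance network (inner→outer):
  R_stainless steel = (1/3.58 − 1/3.61)/(4πk) = 0.002321/(4π·15.6) = 1.184×10^-5 K/W
  R_phenolic foam = (1/3.61 − 1/3.80)/(4πk) = 0.01385/(4π·0.0190) = 0.05801 K/W
  R_aerogel blanket = (1/3.80 − 1/4.52)/(4πk) = 0.04192/(4π·0.0159) = 0.2098 K/W
ΣR = 1.184×10^-5 + 0.05801 + 0.2098 = 0.2678 K/W
Q = ΔT/ΣR = (49.5 °C − 10.1 °C)/0.2678 = 147 W

Q = 147 W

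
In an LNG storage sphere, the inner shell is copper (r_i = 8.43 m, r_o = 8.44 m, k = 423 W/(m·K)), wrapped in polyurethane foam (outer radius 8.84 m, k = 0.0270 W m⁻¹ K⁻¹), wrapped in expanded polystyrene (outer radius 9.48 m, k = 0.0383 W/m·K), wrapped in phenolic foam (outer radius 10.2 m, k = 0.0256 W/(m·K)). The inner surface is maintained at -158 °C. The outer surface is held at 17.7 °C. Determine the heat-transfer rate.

Q = 3.21 kW

Series thermal resistances, inner to outer:
  R_copper = (1/8.43 − 1/8.44)/(4πk) = 1.405×10^-4/(4π·423) = 2.644×10^-8 K/W
  R_polyurethane foam = (1/8.44 − 1/8.84)/(4πk) = 0.005361/(4π·0.0270) = 0.01580 K/W
  R_expanded polystyrene = (1/8.84 − 1/9.48)/(4πk) = 0.007637/(4π·0.0383) = 0.01587 K/W
  R_phenolic foam = (1/9.48 − 1/10.2)/(4πk) = 0.007446/(4π·0.0256) = 0.02315 K/W
ΣR = 2.644×10^-8 + 0.01580 + 0.01587 + 0.02315 = 0.05482 K/W
Q = ΔT/ΣR = (-158 °C − 17.7 °C)/0.05482 = -3210 W
(Negative Q ⇒ heat flows inward; heat gain = 3210 W.)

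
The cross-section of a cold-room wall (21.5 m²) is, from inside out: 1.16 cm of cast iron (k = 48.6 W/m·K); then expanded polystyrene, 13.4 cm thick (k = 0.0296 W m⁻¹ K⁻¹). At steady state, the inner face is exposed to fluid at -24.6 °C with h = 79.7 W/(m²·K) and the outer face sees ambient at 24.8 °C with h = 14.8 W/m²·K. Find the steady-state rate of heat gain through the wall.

Treat each layer as a resistance in series:
  R_conv,in = 1/(hA) = 1/(79.7·21.5) = 5.836×10^-4 K/W
  R_cast iron = L/(kA) = 0.0116/(48.6·21.5) = 1.110×10^-5 K/W
  R_expanded polystyrene = L/(kA) = 0.134/(0.0296·21.5) = 0.2106 K/W
  R_conv,out = 1/(hA) = 1/(14.8·21.5) = 0.003143 K/W
ΣR = 5.836×10^-4 + 1.110×10^-5 + 0.2106 + 0.003143 = 0.2143 K/W
Q = ΔT/ΣR = (-24.6 °C − 24.8 °C)/0.2143 = -231 W
(Negative Q ⇒ heat flows inward; heat gain = 231 W.)

Q = 231 W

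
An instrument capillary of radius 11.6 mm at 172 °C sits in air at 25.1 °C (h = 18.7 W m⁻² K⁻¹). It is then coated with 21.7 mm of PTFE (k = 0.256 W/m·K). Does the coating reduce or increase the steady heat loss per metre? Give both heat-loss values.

Critical radius for a cylinder: r_cr = k/h = 0.0137 m = 1.37 cm.
Outer radius after coating: r₂ = 0.0116 + 0.0217 = 0.0333 m.
r₁ < r_cr < r₂: heat loss rises to a maximum at r_cr then falls. Whether the coating helps depends on whether Q(r₂) has dropped back below Q(r₁).
Bare: R = 1/(2πr₁h) = 0.7337 m·K/W; Q = 146.9/0.7337 = 200 W/m.
Coated: R = R_cond + R_conv = 0.9112 m·K/W; Q = 146.9/0.9112 = 161 W/m.

reduces: 200 → 161 W/m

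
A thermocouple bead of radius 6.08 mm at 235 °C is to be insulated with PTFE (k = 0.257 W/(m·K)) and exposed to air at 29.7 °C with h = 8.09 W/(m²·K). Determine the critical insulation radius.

r_cr = 6.35 cm

For a sphere, r_cr = 2k_ins/h = 2·0.257/8.09 = 0.0635 m = 6.35 cm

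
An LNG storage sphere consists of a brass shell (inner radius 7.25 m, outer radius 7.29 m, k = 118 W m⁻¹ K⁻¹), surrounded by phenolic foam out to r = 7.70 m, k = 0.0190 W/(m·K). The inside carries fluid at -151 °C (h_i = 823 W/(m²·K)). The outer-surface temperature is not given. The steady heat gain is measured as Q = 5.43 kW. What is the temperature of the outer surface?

T_out = 15.1 °C

Sum the resistances:
  R_conv,in = 1/(4πr²h) = 1/(4π·7.25²·823) = 1.840×10^-6 K/W
  R_brass = (1/7.25 − 1/7.29)/(4πk) = 7.568×10^-4/(4π·118) = 5.104×10^-7 K/W
  R_phenolic foam = (1/7.29 − 1/7.70)/(4πk) = 0.007304/(4π·0.0190) = 0.03059 K/W
ΣR = 0.03059 K/W
ΔT = Q·ΣR = 5430 × 0.03059 = 166.1 K
Heat flows inward, so T_out = T_in + ΔT = -151 + 166.1 = 15.1 °C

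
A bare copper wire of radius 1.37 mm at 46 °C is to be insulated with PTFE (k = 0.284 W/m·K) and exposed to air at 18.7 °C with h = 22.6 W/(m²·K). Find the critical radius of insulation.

For a cylinder, r_cr = k_ins/h = 0.284/22.6 = 0.0126 m = 1.26 cm

r_cr = 1.26 cm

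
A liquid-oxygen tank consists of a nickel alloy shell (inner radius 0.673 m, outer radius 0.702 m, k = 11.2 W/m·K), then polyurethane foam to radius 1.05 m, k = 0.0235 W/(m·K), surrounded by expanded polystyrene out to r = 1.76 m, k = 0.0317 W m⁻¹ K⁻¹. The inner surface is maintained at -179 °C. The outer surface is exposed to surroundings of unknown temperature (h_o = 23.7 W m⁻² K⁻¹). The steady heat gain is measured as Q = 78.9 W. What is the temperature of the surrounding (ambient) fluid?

Sum the resistances:
  R_nickel alloy = (1/0.673 − 1/0.702)/(4πk) = 0.06138/(4π·11.2) = 4.361×10^-4 K/W
  R_polyurethane foam = (1/0.702 − 1/1.05)/(4πk) = 0.4721/(4π·0.0235) = 1.599 K/W
  R_expanded polystyrene = (1/1.05 − 1/1.76)/(4πk) = 0.3842/(4π·0.0317) = 0.9645 K/W
  R_conv,out = 1/(4πr²h) = 1/(4π·1.76²·23.7) = 0.001084 K/W
ΣR = 2.565 K/W
ΔT = Q·ΣR = 78.9 × 2.565 = 202.4 K
Heat flows inward, so T_out = T_in + ΔT = -179 + 202.4 = 23.4 °C

T_out = 23.4 °C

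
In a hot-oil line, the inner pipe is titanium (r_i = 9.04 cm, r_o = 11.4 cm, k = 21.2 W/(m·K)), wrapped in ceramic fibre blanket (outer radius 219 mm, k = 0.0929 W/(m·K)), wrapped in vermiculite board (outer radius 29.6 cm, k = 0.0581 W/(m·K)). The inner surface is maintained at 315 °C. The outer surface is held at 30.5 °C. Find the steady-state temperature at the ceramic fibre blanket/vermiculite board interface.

T = 151 °C

Resistance network (inner→outer):
  R'_titanium = ln(0.114/0.0904)/(2πk) = 0.2320/(2π·21.2) = 0.001741 m·K/W
  R'_ceramic fibre blanket = ln(0.219/0.114)/(2πk) = 0.6529/(2π·0.0929) = 1.118 m·K/W
  R'_vermiculite board = ln(0.296/0.219)/(2πk) = 0.3013/(2π·0.0581) = 0.8253 m·K/W
ΣR = 0.001741 + 1.118 + 0.8253 = 1.945 m·K/W
Q' = ΔT/ΣR = (315 °C − 30.5 °C)/1.945 = 146.3 W/m
From the inner boundary to the ceramic fibre blanket/vermiculite board interface, ΣR_partial = 1.120 m·K/W.
T_interface = T_in − Q'·ΣR_partial = 315 °C − (146.3)(1.120) = 151 °C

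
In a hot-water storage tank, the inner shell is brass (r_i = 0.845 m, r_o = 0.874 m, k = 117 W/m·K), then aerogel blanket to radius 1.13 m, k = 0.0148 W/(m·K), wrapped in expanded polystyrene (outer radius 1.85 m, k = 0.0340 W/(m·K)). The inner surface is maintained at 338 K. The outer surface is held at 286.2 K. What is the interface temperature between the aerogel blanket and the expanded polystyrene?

T = 305.2 K

Treat each layer as a resistance in series:
  R_brass = (1/0.845 − 1/0.874)/(4πk) = 0.03927/(4π·117) = 2.671×10^-5 K/W
  R_aerogel blanket = (1/0.874 − 1/1.13)/(4πk) = 0.2592/(4π·0.0148) = 1.394 K/W
  R_expanded polystyrene = (1/1.13 − 1/1.85)/(4πk) = 0.3444/(4π·0.0340) = 0.8061 K/W
ΣR = 2.671×10^-5 + 1.394 + 0.8061 = 2.200 K/W
Q = ΔT/ΣR = (338 K − 286.2 K)/2.200 = 23.55 W
From the inner boundary to the aerogel blanket/expanded polystyrene interface, ΣR_partial = 1.394 K/W.
T_interface = T_in − Q·ΣR_partial = 338 K − (23.55)(1.394) = 305.2 K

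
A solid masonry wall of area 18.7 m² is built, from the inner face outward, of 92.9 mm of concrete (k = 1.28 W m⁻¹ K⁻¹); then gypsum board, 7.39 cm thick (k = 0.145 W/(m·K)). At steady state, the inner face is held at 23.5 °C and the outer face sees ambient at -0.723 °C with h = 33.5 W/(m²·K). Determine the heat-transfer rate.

Q = 740 W

Resistance network (inner→outer):
  R_concrete = L/(kA) = 0.0929/(1.28·18.7) = 0.003881 K/W
  R_gypsum board = L/(kA) = 0.0739/(0.145·18.7) = 0.02725 K/W
  R_conv,out = 1/(hA) = 1/(33.5·18.7) = 0.001596 K/W
ΣR = 0.003881 + 0.02725 + 0.001596 = 0.03273 K/W
Q = ΔT/ΣR = (23.5 °C − -0.723 °C)/0.03273 = 740 W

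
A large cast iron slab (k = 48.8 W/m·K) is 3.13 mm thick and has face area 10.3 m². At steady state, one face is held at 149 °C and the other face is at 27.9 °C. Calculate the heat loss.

Q = 19400 kW

Q = kA·ΔT/L = 48.8 × 10.3 × |149 °C − 27.9 °C| / 0.00313 = 1.94×10^7 W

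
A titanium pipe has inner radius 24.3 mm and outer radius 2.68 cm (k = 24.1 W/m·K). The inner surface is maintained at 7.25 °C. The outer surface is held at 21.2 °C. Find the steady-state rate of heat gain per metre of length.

Q' = 2πk·ΔT/ln(r₂/r₁) = 2π × 24.1 × 13.95 / ln(0.0268/0.0243) = 21600 W/m

Q' = 21600 W/m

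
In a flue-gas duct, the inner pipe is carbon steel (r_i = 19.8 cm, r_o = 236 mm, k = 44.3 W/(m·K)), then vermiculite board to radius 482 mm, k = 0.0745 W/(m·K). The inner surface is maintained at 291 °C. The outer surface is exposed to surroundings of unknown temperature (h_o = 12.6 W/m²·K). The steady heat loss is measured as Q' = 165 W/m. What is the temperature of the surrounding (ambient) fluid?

Sum the resistances:
  R'_carbon steel = ln(0.236/0.198)/(2πk) = 0.1756/(2π·44.3) = 6.307×10^-4 m·K/W
  R'_vermiculite board = ln(0.482/0.236)/(2πk) = 0.7141/(2π·0.0745) = 1.526 m·K/W
  R'_conv,out = 1/(2πr h) = 1/(2π·0.482·12.6) = 0.02621 m·K/W
ΣR = 1.552 m·K/W
ΔT = Q'·ΣR = 165 × 1.552 = 256.1 K
Heat flows outward, so T_out = T_in − ΔT = 291 − 256.1 = 34.9 °C

T_out = 34.9 °C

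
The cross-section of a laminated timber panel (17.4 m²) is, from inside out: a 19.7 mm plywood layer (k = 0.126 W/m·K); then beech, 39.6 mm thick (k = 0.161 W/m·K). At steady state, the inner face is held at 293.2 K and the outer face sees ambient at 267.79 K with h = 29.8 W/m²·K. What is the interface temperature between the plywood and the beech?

T = 284.1 K

Treat each layer as a resistance in series:
  R_plywood = L/(kA) = 0.0197/(0.126·17.4) = 0.008986 K/W
  R_beech = L/(kA) = 0.0396/(0.161·17.4) = 0.01414 K/W
  R_conv,out = 1/(hA) = 1/(29.8·17.4) = 0.001929 K/W
ΣR = 0.008986 + 0.01414 + 0.001929 = 0.02505 K/W
Q = ΔT/ΣR = (293.2 K − 267.79 K)/0.02505 = 1014 W
From the inner boundary to the plywood/beech interface, ΣR_partial = 0.008986 K/W.
T_interface = T_in − Q·ΣR_partial = 293.2 K − (1014)(0.008986) = 284.1 K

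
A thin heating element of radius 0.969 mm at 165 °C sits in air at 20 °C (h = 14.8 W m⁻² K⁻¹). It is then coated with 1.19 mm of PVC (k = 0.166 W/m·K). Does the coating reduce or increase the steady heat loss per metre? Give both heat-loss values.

Critical radius for a cylinder: r_cr = k/h = 0.0112 m = 1.12 cm.
Outer radius after coating: r₂ = 9.69×10^-4 + 0.00119 = 0.002159 m.
Since r₁ < r_cr and r₂ ≤ r_cr, the coating moves toward the maximum at r_cr — heat loss rises.
Bare: R = 1/(2πr₁h) = 11.10 m·K/W; Q = 145/11.10 = 13.1 W/m.
Coated: R = R_cond + R_conv = 5.749 m·K/W; Q = 145/5.749 = 25.2 W/m.

increases: 13.1 → 25.2 W/m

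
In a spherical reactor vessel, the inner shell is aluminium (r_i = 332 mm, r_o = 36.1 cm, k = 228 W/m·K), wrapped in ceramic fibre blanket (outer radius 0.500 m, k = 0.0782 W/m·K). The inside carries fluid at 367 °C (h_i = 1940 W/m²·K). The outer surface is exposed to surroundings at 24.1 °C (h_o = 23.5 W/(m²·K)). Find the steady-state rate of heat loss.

Series thermal resistances, inner to outer:
  R_conv,in = 1/(4πr²h) = 1/(4π·0.332²·1940) = 3.721×10^-4 K/W
  R_aluminium = (1/0.332 − 1/0.361)/(4πk) = 0.2420/(4π·228) = 8.445×10^-5 K/W
  R_ceramic fibre blanket = (1/0.361 − 1/0.500)/(4πk) = 0.7701/(4π·0.0782) = 0.7836 K/W
  R_conv,out = 1/(4πr²h) = 1/(4π·0.500²·23.5) = 0.01355 K/W
ΣR = 3.721×10^-4 + 8.445×10^-5 + 0.7836 + 0.01355 = 0.7976 K/W
Q = ΔT/ΣR = (367 °C − 24.1 °C)/0.7976 = 430 W

Q = 430 W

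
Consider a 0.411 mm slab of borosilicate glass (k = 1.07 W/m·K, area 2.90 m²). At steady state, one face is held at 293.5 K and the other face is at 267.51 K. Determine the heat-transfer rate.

Q = 1.96×10^5 W

Q = kA·ΔT/L = 1.07 × 2.90 × |293.5 K − 267.51 K| / 4.11×10^-4 = 1.96×10^5 W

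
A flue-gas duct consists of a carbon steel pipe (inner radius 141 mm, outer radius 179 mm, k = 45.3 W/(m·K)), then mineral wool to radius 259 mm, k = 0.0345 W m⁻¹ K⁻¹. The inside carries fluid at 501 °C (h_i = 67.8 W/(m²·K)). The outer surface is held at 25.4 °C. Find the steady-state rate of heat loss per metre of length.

Resistance network (inner→outer):
  R'_conv,in = 1/(2πr h) = 1/(2π·0.141·67.8) = 0.01665 m·K/W
  R'_carbon steel = ln(0.179/0.141)/(2πk) = 0.2386/(2π·45.3) = 8.384×10^-4 m·K/W
  R'_mineral wool = ln(0.259/0.179)/(2πk) = 0.3694/(2π·0.0345) = 1.704 m·K/W
ΣR = 0.01665 + 8.384×10^-4 + 1.704 = 1.721 m·K/W
Q' = ΔT/ΣR = (501 °C − 25.4 °C)/1.721 = 276 W/m

Q' = 276 W/m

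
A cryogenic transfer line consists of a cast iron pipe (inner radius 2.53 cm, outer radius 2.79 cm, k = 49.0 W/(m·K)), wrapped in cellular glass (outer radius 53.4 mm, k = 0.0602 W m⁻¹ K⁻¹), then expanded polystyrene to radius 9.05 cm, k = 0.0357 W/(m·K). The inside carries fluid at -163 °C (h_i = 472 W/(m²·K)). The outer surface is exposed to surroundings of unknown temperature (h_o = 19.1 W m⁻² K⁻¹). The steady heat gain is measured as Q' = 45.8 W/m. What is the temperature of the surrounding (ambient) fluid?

Sum the resistances:
  R'_conv,in = 1/(2πr h) = 1/(2π·0.0253·472) = 0.01333 m·K/W
  R'_cast iron = ln(0.0279/0.0253)/(2πk) = 0.09782/(2π·49.0) = 3.177×10^-4 m·K/W
  R'_cellular glass = ln(0.0534/0.0279)/(2πk) = 0.6492/(2π·0.0602) = 1.716 m·K/W
  R'_expanded polystyrene = ln(0.0905/0.0534)/(2πk) = 0.5275/(2π·0.0357) = 2.352 m·K/W
  R'_conv,out = 1/(2πr h) = 1/(2π·0.0905·19.1) = 0.09207 m·K/W
ΣR = 4.174 m·K/W
ΔT = Q'·ΣR = 45.8 × 4.174 = 191.2 K
Heat flows inward, so T_out = T_in + ΔT = -163 + 191.2 = 28.2 °C

T_out = 28.2 °C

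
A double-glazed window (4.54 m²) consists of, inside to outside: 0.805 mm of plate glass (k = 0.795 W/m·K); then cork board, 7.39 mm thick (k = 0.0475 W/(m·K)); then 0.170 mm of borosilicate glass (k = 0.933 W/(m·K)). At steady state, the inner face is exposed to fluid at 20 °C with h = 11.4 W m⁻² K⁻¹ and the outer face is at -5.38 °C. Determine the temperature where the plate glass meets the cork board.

T = 10.8 °C

Resistance network (inner→outer):
  R_conv,in = 1/(hA) = 1/(11.4·4.54) = 0.01932 K/W
  R_plate glass = L/(kA) = 8.05×10^-4/(0.795·4.54) = 2.230×10^-4 K/W
  R_cork board = L/(kA) = 0.00739/(0.0475·4.54) = 0.03427 K/W
  R_borosilicate glass = L/(kA) = 1.70×10^-4/(0.933·4.54) = 4.013×10^-5 K/W
ΣR = 0.01932 + 2.230×10^-4 + 0.03427 + 4.013×10^-5 = 0.05385 K/W
Q = ΔT/ΣR = (20 °C − -5.38 °C)/0.05385 = 471.3 W
From the inner boundary to the plate glass/cork board interface, ΣR_partial = 0.01954 K/W.
T_interface = T_in − Q·ΣR_partial = 20 °C − (471.3)(0.01954) = 10.8 °C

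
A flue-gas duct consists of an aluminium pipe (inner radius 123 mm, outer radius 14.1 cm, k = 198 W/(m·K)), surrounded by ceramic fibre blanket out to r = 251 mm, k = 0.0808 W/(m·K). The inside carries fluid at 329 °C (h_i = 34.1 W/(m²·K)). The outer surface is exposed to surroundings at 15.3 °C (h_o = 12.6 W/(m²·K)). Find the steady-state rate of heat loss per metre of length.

Series thermal resistances, inner to outer:
  R'_conv,in = 1/(2πr h) = 1/(2π·0.123·34.1) = 0.03795 m·K/W
  R'_aluminium = ln(0.141/0.123)/(2πk) = 0.1366/(2π·198) = 1.098×10^-4 m·K/W
  R'_ceramic fibre blanket = ln(0.251/0.141)/(2πk) = 0.5767/(2π·0.0808) = 1.136 m·K/W
  R'_conv,out = 1/(2πr h) = 1/(2π·0.251·12.6) = 0.05032 m·K/W
ΣR = 0.03795 + 1.098×10^-4 + 1.136 + 0.05032 = 1.224 m·K/W
Q' = ΔT/ΣR = (329 °C − 15.3 °C)/1.224 = 256 W/m

Q' = 256 W/m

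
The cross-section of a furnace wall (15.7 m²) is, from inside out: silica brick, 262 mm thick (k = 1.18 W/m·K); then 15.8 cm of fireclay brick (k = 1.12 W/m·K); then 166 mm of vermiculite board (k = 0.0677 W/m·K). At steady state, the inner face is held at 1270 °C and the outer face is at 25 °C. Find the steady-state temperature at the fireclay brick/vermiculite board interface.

Series thermal resistances, inner to outer:
  R_silica brick = L/(kA) = 0.262/(1.18·15.7) = 0.01414 K/W
  R_fireclay brick = L/(kA) = 0.158/(1.12·15.7) = 0.008985 K/W
  R_vermiculite board = L/(kA) = 0.166/(0.0677·15.7) = 0.1562 K/W
ΣR = 0.01414 + 0.008985 + 0.1562 = 0.1793 K/W
Q = ΔT/ΣR = (1270 °C − 25 °C)/0.1793 = 6944 W
From the inner boundary to the fireclay brick/vermiculite board interface, ΣR_partial = 0.02312 K/W.
T_interface = T_in − Q·ΣR_partial = 1270 °C − (6944)(0.02312) = 1109 °C

T = 1109 °C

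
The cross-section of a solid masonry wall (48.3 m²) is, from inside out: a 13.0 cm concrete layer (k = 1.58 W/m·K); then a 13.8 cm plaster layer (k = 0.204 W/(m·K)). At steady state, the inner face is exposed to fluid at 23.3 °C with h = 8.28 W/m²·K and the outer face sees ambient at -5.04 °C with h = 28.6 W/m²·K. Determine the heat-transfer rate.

Q = 1500 W

Resistance network (inner→outer):
  R_conv,in = 1/(hA) = 1/(8.28·48.3) = 0.002500 K/W
  R_concrete = L/(kA) = 0.130/(1.58·48.3) = 0.001703 K/W
  R_plaster = L/(kA) = 0.138/(0.204·48.3) = 0.01401 K/W
  R_conv,out = 1/(hA) = 1/(28.6·48.3) = 7.239×10^-4 K/W
ΣR = 0.002500 + 0.001703 + 0.01401 + 7.239×10^-4 = 0.01894 K/W
Q = ΔT/ΣR = (23.3 °C − -5.04 °C)/0.01894 = 1500 W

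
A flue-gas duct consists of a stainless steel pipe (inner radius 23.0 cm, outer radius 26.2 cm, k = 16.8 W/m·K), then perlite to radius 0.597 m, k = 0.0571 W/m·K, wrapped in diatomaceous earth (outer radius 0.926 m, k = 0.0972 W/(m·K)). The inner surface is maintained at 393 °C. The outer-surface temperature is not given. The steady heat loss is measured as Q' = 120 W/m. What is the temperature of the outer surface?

Series resistances:
  R'_stainless steel = ln(0.262/0.230)/(2πk) = 0.1303/(2π·16.8) = 0.001234 m·K/W
  R'_perlite = ln(0.597/0.262)/(2πk) = 0.8236/(2π·0.0571) = 2.296 m·K/W
  R'_diatomaceous earth = ln(0.926/0.597)/(2πk) = 0.4390/(2π·0.0972) = 0.7187 m·K/W
ΣR = 3.016 m·K/W
ΔT = Q'·ΣR = 120 × 3.016 = 361.9 K
Heat flows outward, so T_out = T_in − ΔT = 393 − 361.9 = 31.1 °C

T_out = 31.1 °C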